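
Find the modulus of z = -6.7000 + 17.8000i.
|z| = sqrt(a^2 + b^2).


|z| = sqrt((-6.7)^2 + 17.8^2) = sqrt(44.89 + 316.84) = sqrt(361.73) = 19.0192

|z| = 19.0192


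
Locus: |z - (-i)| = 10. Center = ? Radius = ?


|z - z0| = r is a circle with center z0 and radius r.
Center = (0, -1), radius = 10

Circle with center (0, -1) and radius 10


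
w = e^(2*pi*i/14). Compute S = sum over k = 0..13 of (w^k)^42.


The roots are w_k = w^k with w = e^(2*pi*i/14), and (w^k)^42 = (w^42)^k.
So S = 1 + u + u^2 + ... + u^(13) with u = w^42.
42 = 3*14 + 0, so 42 is a multiple of 14 and u = (w^14)^3 = 1.
Every one of the 14 terms equals 1: S = 14

S = 14


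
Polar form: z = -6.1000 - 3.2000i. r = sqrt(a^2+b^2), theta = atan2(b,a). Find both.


r = sqrt(37.21+10.24) = sqrt(47.45) = 6.8884
theta = atan2(-3.2, -6.1) = -152.3189 degrees

r = 6.8884, theta = -152.3189 degrees


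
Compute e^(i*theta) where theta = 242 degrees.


cos(242°) = -0.4695
sin(242°) = -0.8829

e^(i*242°) = -0.4695 - 0.8829i


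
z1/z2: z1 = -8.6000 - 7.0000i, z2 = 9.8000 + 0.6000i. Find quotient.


Conjugate of z2 = 9.8000 - 0.6000i
Numerator: (-8.6000 - 7.0000i)(9.8000 - 0.6000i) = -88.4800 - 63.4400i
Denominator: 9.8^2 + 0.6^2 = 96.4
Result = (-88.4800 - 63.4400i)/96.4

-0.9178 - 0.6581i


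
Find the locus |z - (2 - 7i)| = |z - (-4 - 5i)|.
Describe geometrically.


Equal distances means the locus is the perpendicular bisector of z1 and z2.
Midpoint = ((2+(-4))/2, (-7+(-5))/2) = (-1.0000, -6.0000)

Perpendicular bisector through (-1.0000, -6.0000)


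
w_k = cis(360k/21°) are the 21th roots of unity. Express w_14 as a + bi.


Angle = 360*14/21 = 240°
a = cos(240°) = -0.5000
b = sin(240°) = -0.8660

-0.5000 - 0.8660i


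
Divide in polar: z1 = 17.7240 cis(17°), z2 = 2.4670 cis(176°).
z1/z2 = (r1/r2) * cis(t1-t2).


r = 17.7240 / 2.4670 = 7.1844
theta = 17° - 176° = -159° = 201° (mod 360)

7.1844 cis(201°)


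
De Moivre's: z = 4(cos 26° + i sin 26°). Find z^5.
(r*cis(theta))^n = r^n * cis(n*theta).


r^5 = 4^5 = 1024
n*theta = 5*26° = 130° = 130° (mod 360)
a = 1024*cos(130°) = -658.2145
b = 1024*sin(130°) = 784.4295

1024 cis(130°) = -658.2145 + 784.4295i


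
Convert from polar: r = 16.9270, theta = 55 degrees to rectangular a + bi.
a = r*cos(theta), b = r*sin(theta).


a = 16.9270*cos(55°) = 16.9270*0.573576 = 9.7089
b = 16.9270*sin(55°) = 16.9270*0.81915 = 13.8658

9.7089 + 13.8658i


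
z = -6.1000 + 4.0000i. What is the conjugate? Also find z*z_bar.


z_bar = -6.1000 - 4.0000i
z*z_bar = (-6.1)^2 + 4^2 = 37.21 + 16 = 53.21

z_bar = -6.1000 - 4.0000i, z*z_bar = 53.21


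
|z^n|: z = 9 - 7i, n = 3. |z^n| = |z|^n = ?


|z| = sqrt(81+49) = sqrt(130) = 11.4018
|z^3| = |z|^3 = (sqrt(130))^3 = 130*sqrt(130)

|z^3| = 130*sqrt(130) ≈ 1482.2281


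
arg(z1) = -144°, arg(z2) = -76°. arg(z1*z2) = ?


arg(z1*z2) = -144° - 76° = -220°
Normalized to (-180°, 180°]: 140°

140°


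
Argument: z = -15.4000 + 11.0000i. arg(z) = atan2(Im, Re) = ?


Re = -15.4, Im = 11
arg = atan2(11, -15.4) = 144.4623 degrees

arg(z) = 144.4623 degrees


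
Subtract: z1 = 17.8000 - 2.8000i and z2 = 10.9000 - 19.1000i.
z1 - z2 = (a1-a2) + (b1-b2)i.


Real: 17.8 - 10.9 = 6.9
Imag: -2.8 + 19.1 = 16.3

6.9000 + 16.3000i


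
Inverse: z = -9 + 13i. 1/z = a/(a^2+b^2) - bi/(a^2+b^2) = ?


|z|^2 = 81+169 = 250
1/z = (-9 - 13i)/250

1/z = -0.0360 - 0.0520i


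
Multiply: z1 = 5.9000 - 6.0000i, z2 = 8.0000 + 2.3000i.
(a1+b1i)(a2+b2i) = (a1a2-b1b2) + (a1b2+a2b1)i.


Real = 5.9*8 - (-6)*2.3 = 47.2 - (-13.8) = 61
Imag = 5.9*2.3 + 8*(-6) = 13.57 - (48) = -34.43

61.0000 - 34.4300i


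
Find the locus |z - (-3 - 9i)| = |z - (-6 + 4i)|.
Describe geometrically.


Equal distances means the locus is the perpendicular bisector of z1 and z2.
Midpoint = ((-3+(-6))/2, (-9+4)/2) = (-4.5000, -2.5000)

Perpendicular bisector through (-4.5000, -2.5000)


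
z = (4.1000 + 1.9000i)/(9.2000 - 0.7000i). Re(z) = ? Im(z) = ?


Multiply by conjugate: (4.1000 + 1.9000i)(9.2000 + 0.7000i) / (9.2^2 + (-0.7)^2)
Numerator real = 4.1*9.2 + 1.9*(-0.7) = 36.39
Numerator imag = 1.9*9.2 - 4.1*(-0.7) = 20.35
Denominator = 85.13
Re(z) = 36.39/85.13 = 0.4275
Im(z) = 20.35/85.13 = 0.2390

Re(z) = 0.4275, Im(z) = 0.2390


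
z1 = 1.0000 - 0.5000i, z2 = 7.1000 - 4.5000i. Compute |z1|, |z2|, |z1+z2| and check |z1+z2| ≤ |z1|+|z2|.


|z1| = sqrt(1^2 + (-0.5)^2) = sqrt(1.25) = 1.1180
|z2| = sqrt(7.1^2 + (-4.5)^2) = sqrt(70.66) = 8.4060
z1+z2 = 8.1000 - 5.0000i
|z1+z2| = sqrt(90.61) = 9.5189
|z1|+|z2| = 1.1180 + 8.4060 = 9.5240

|z1+z2| = 9.5189 ≤ |z1|+|z2| = 9.5240 (verified)


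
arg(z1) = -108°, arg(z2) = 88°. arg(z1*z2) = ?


arg(z1*z2) = -108° + 88° = -20°
Normalized to (-180°, 180°]: -20°

-20°


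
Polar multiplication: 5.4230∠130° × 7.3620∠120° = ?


r = 5.4230 * 7.3620 = 39.9241
theta = 130° + 120° = 250° = 250° (mod 360)

39.9241 cis(250°)


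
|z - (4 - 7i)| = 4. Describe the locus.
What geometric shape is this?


|z - z0| = r is a circle with center z0 and radius r.
Center = (4, -7), radius = 4

Circle with center (4, -7) and radius 4


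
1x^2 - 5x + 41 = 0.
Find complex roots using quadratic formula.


disc = (-5)^2 - 4*1*41 = 25 - 164 = -139
sqrt(|disc|) = sqrt(139) = 11.7898
Real part = 5/(2*1) = 2.5000
Imag part = 11.7898/(2*1) = 5.8949

2.5000 ± 5.8949i


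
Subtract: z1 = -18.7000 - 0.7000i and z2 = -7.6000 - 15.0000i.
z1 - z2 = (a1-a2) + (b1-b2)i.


Real: -18.7 + 7.6 = -11.1
Imag: -0.7 + 15 = 14.3

-11.1000 + 14.3000i


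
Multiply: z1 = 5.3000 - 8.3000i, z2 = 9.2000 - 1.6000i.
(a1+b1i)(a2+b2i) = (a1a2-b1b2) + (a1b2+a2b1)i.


Real = 5.3*9.2 - (-8.3)*(-1.6) = 48.76 - 13.28 = 35.48
Imag = 5.3*(-1.6) + 9.2*(-8.3) = -8.48 - (76.36) = -84.84

35.4800 - 84.8400i


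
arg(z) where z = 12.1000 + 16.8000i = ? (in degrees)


Re = 12.1, Im = 16.8
arg = atan2(16.8, 12.1) = 54.2371 degrees

arg(z) = 54.2371 degrees


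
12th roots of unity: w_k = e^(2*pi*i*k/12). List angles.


The 12th roots of unity are cis(360k/12°) for k=0..11
Angle step = 360/12 = 30°
Primitive root: cis(30°)
Primitive root = 0.8660 + 0.5000i

12 roots at angles: 0°, 30°, 60°, 90°, 120°, 150°, 180°, 210°, 240°, 270°, 300°, 330°


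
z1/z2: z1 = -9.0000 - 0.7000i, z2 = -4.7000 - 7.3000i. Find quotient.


Conjugate of z2 = -4.7000 + 7.3000i
Numerator: (-9.0000 - 0.7000i)(-4.7000 + 7.3000i) = 47.4100 - 62.4100i
Denominator: (-4.7)^2 + (-7.3)^2 = 75.38
Result = (47.4100 - 62.4100i)/75.38

0.6289 - 0.8279i


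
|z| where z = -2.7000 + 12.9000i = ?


|z| = sqrt((-2.7)^2 + 12.9^2) = sqrt(7.29 + 166.41) = sqrt(173.7) = 13.1795

|z| = 13.1795


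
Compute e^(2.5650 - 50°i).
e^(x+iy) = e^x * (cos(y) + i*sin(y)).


e^2.5650 = 13.0007
cos(-50°) = 0.64279
sin(-50°) = -0.76604
Real = 13.0007*0.64279 = 8.3567
Imag = 13.0007*(-0.76604) = -9.9591

8.3567 - 9.9591i


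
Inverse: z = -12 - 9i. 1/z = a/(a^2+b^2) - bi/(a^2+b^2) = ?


|z|^2 = 144+81 = 225
1/z = (-12 + 9i)/225

1/z = -0.0533 + 0.0400i


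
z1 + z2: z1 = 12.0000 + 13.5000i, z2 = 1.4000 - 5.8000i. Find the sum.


Real: 12 + 1.4 = 13.4
Imag: 13.5 - 5.8 = 7.7

13.4000 + 7.7000i


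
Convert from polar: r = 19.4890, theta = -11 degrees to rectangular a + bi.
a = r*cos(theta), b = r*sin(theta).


a = 19.4890*cos(-11°) = 19.4890*0.981627 = 19.1309
b = 19.4890*sin(-11°) = 19.4890*(-0.19081) = -3.7187

19.1309 - 3.7187i


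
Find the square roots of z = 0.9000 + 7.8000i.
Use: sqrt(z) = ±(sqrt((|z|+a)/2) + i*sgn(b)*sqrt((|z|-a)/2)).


|z| = sqrt(0.81+60.84) = 7.8518
sqrt((|z|+a)/2) = sqrt((7.8518+0.9)/2) = sqrt(4.3759) = 2.0919
sqrt((|z|-a)/2) = sqrt((7.8518-0.9)/2) = sqrt(3.4759) = 1.8644

±(2.0919 + 1.8644i) i.e. 2.0919 + 1.8644i and -2.0919 - 1.8644i


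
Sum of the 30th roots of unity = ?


The sum of all 30th roots of unity is 0.
Geometric series: (1 - w^30)/(1 - w) = (1-1)/(1-w) = 0 since w^30 = 1, w ≠ 1.
Alternatively: coefficient of z^29 in z^30 - 1 is 0.

0


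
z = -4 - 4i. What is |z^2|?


|z| = sqrt(16+16) = sqrt(32) = 5.6569
|z^2| = |z|^2 = (sqrt(32))^2 = 32

|z^2| = 32


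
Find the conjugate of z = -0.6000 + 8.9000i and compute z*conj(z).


z_bar = -0.6000 - 8.9000i
z*z_bar = (-0.6)^2 + 8.9^2 = 0.36 + 79.21 = 79.57

z_bar = -0.6000 - 8.9000i, z*z_bar = 79.57


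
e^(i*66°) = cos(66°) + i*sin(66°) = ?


cos(66°) = 0.4067
sin(66°) = 0.9135

e^(i*66°) = 0.4067 + 0.9135i


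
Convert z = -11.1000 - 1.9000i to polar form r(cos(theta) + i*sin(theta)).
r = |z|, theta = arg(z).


r = sqrt(123.21+3.61) = sqrt(126.82) = 11.2614
theta = atan2(-1.9, -11.1) = -170.2867 degrees

r = 11.2614, theta = -170.2867 degrees


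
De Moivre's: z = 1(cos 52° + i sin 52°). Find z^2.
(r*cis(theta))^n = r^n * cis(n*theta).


r^2 = 1^2 = 1
n*theta = 2*52° = 104° = 104° (mod 360)
a = 1*cos(104°) = -0.2419
b = 1*sin(104°) = 0.9703

1 cis(104°) = -0.2419 + 0.9703i


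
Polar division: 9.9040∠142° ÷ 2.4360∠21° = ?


r = 9.9040 / 2.4360 = 4.0657
theta = 142° - 21° = 121° = 121° (mod 360)

4.0657 cis(121°)


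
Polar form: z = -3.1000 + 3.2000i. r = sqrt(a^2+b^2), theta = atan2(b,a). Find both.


r = sqrt(9.61+10.24) = sqrt(19.85) = 4.4553
theta = atan2(3.2, -3.1) = 134.0906 degrees

r = 4.4553, theta = 134.0906 degrees


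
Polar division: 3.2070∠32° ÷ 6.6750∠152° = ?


r = 3.2070 / 6.6750 = 0.4804
theta = 32° - 152° = -120° = 240° (mod 360)

0.4804 cis(240°)


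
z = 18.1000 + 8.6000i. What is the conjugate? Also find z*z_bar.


z_bar = 18.1000 - 8.6000i
z*z_bar = 18.1^2 + 8.6^2 = 327.61 + 73.96 = 401.57

z_bar = 18.1000 - 8.6000i, z*z_bar = 401.57


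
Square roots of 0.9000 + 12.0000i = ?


|z| = sqrt(0.81+144) = 12.0337
sqrt((|z|+a)/2) = sqrt((12.0337+0.9)/2) = sqrt(6.4669) = 2.5430
sqrt((|z|-a)/2) = sqrt((12.0337-0.9)/2) = sqrt(5.5669) = 2.3594

±(2.5430 + 2.3594i) i.e. 2.5430 + 2.3594i and -2.5430 - 2.3594i


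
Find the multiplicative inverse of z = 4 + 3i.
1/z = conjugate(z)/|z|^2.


|z|^2 = 16+9 = 25
1/z = (4 - 3i)/25

1/z = 0.1600 - 0.1200i


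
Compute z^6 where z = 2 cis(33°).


r^6 = 2^6 = 64
n*theta = 6*33° = 198° = 198° (mod 360)
a = 64*cos(198°) = -60.8676
b = 64*sin(198°) = -19.7771

64 cis(198°) = -60.8676 - 19.7771i


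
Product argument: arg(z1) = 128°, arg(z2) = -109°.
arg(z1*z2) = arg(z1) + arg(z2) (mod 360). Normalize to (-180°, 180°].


arg(z1*z2) = 128° - 109° = 19°
Normalized to (-180°, 180°]: 19°

19°


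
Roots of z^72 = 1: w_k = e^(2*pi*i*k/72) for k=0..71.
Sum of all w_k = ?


The sum of all 72th roots of unity is 0.
Geometric series: (1 - w^72)/(1 - w) = (1-1)/(1-w) = 0 since w^72 = 1, w ≠ 1.
Alternatively: coefficient of z^71 in z^72 - 1 is 0.

0


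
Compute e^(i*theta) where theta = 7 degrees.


cos(7°) = 0.9925
sin(7°) = 0.1219

e^(i*7°) = 0.9925 + 0.1219i


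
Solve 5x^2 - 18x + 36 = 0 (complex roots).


disc = (-18)^2 - 4*5*36 = 324 - 720 = -396
sqrt(|disc|) = sqrt(396) = 19.8997
Real part = 18/(2*5) = 1.8000
Imag part = 19.8997/(2*5) = 1.9900

1.8000 ± 1.9900i


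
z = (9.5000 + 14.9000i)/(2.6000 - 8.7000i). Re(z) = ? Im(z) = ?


Multiply by conjugate: (9.5000 + 14.9000i)(2.6000 + 8.7000i) / (2.6^2 + (-8.7)^2)
Numerator real = 9.5*2.6 + 14.9*(-8.7) = -104.93
Numerator imag = 14.9*2.6 - 9.5*(-8.7) = 121.39
Denominator = 82.45
Re(z) = -104.93/82.45 = -1.2727
Im(z) = 121.39/82.45 = 1.4723

Re(z) = -1.2727, Im(z) = 1.4723


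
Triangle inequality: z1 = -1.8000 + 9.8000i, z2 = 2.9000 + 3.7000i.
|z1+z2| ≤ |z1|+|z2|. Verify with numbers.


|z1| = sqrt((-1.8)^2 + 9.8^2) = sqrt(99.28) = 9.9639
|z2| = sqrt(2.9^2 + 3.7^2) = sqrt(22.1) = 4.7011
z1+z2 = 1.1000 + 13.5000i
|z1+z2| = sqrt(183.46) = 13.5447
|z1|+|z2| = 9.9639 + 4.7011 = 14.6650

|z1+z2| = 13.5447 ≤ |z1|+|z2| = 14.6650 (verified)


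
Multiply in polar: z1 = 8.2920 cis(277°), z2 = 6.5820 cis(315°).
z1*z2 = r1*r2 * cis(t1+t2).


r = 8.2920 * 6.5820 = 54.5779
theta = 277° + 315° = 592° = 232° (mod 360)

54.5779 cis(232°)


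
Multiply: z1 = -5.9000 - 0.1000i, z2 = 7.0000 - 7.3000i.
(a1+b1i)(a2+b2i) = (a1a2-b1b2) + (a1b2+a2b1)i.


Real = -5.9*7 - (-0.1)*(-7.3) = -41.3 - 0.73 = -42.03
Imag = -5.9*(-7.3) + 7*(-0.1) = 43.07 - (0.7) = 42.37

-42.0300 + 42.3700i


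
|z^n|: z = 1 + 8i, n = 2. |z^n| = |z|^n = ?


|z| = sqrt(1+64) = sqrt(65) = 8.0623
|z^2| = |z|^2 = (sqrt(65))^2 = 65

|z^2| = 65


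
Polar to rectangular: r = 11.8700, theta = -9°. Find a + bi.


a = 11.8700*cos(-9°) = 11.8700*0.98769 = 11.7239
b = 11.8700*sin(-9°) = 11.8700*(-0.156434) = -1.8569

11.7239 - 1.8569i


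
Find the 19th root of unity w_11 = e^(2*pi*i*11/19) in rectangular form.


Angle = 360*11/19 = 208.4211°
a = cos(208.4211°) = -0.8795
b = sin(208.4211°) = -0.4759

-0.8795 - 0.4759i


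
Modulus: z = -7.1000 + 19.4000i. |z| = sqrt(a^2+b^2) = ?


|z| = sqrt((-7.1)^2 + 19.4^2) = sqrt(50.41 + 376.36) = sqrt(426.77) = 20.6584

|z| = 20.6584


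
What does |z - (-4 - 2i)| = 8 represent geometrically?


|z - z0| = r is a circle with center z0 and radius r.
Center = (-4, -2), radius = 8

Circle with center (-4, -2) and radius 8


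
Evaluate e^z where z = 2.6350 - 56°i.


e^2.6350 = 13.9433
cos(-56°) = 0.55919
sin(-56°) = -0.829038
Real = 13.9433*0.55919 = 7.7970
Imag = 13.9433*(-0.829038) = -11.5595

7.7970 - 11.5595i


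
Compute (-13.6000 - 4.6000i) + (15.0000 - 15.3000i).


Real: -13.6 + 15 = 1.4
Imag: -4.6 - 15.3 = -19.9

1.4000 - 19.9000i


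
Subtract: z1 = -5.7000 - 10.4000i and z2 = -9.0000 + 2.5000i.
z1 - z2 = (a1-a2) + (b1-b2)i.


Real: -5.7 + 9 = 3.3
Imag: -10.4 - 2.5 = -12.9

3.3000 - 12.9000i


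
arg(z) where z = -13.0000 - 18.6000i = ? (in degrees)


Re = -13, Im = -18.6
arg = atan2(-18.6, -13) = -124.9507 degrees

arg(z) = -124.9507 degrees


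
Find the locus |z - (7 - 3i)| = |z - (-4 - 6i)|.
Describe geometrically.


Equal distances means the locus is the perpendicular bisector of z1 and z2.
Midpoint = ((7+(-4))/2, (-3+(-6))/2) = (1.5000, -4.5000)

Perpendicular bisector through (1.5000, -4.5000)


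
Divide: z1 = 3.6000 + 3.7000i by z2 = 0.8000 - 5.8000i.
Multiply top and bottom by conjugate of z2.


Conjugate of z2 = 0.8000 + 5.8000i
Numerator: (3.6000 + 3.7000i)(0.8000 + 5.8000i) = -18.5800 + 23.8400i
Denominator: 0.8^2 + (-5.8)^2 = 34.28
Result = (-18.5800 + 23.8400i)/34.28

-0.5420 + 0.6954i


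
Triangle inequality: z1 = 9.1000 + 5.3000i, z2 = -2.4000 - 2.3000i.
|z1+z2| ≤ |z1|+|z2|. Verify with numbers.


|z1| = sqrt(9.1^2 + 5.3^2) = sqrt(110.9) = 10.5309
|z2| = sqrt((-2.4)^2 + (-2.3)^2) = sqrt(11.05) = 3.3242
z1+z2 = 6.7000 + 3.0000i
|z1+z2| = sqrt(53.89) = 7.3410
|z1|+|z2| = 10.5309 + 3.3242 = 13.8551

|z1+z2| = 7.3410 ≤ |z1|+|z2| = 13.8551 (verified)


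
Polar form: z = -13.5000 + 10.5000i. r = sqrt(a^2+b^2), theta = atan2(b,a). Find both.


r = sqrt(182.25+110.25) = sqrt(292.5) = 17.1026
theta = atan2(10.5, -13.5) = 142.1250 degrees

r = 17.1026, theta = 142.1250 degrees


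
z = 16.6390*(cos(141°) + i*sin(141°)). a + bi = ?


a = 16.6390*cos(141°) = 16.6390*(-0.777146) = -12.9309
b = 16.6390*sin(141°) = 16.6390*0.62932 = 10.4713

-12.9309 + 10.4713i


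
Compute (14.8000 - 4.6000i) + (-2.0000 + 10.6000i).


Real: 14.8 - 2 = 12.8
Imag: -4.6 + 10.6 = 6

12.8000 + 6.0000i


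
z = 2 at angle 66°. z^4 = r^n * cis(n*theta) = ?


r^4 = 2^4 = 16
n*theta = 4*66° = 264° = 264° (mod 360)
a = 16*cos(264°) = -1.6725
b = 16*sin(264°) = -15.9124

16 cis(264°) = -1.6725 - 15.9124i


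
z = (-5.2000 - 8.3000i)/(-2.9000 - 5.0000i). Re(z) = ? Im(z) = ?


Multiply by conjugate: (-5.2000 - 8.3000i)(-2.9000 + 5.0000i) / ((-2.9)^2 + (-5)^2)
Numerator real = -5.2*(-2.9) - (8.3)*(-5) = 56.58
Numerator imag = -8.3*(-2.9) - (-5.2)*(-5) = -1.93
Denominator = 33.41
Re(z) = 56.58/33.41 = 1.6935
Im(z) = -1.93/33.41 = -0.0578

Re(z) = 1.6935, Im(z) = -0.0578


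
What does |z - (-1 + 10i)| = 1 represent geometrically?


|z - z0| = r is a circle with center z0 and radius r.
Center = (-1, 10), radius = 1

Circle with center (-1, 10) and radius 1


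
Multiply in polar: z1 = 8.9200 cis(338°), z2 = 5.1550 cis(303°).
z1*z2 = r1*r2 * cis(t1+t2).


r = 8.9200 * 5.1550 = 45.9826
theta = 338° + 303° = 641° = 281° (mod 360)

45.9826 cis(281°)


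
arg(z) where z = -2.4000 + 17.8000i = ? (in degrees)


Re = -2.4, Im = 17.8
arg = atan2(17.8, -2.4) = 97.6790 degrees

arg(z) = 97.6790 degrees


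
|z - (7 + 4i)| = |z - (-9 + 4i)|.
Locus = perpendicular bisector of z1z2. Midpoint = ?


Equal distances means the locus is the perpendicular bisector of z1 and z2.
Midpoint = ((7+(-9))/2, (4+4)/2) = (-1.0000, 4.0000)

Perpendicular bisector through (-1.0000, 4.0000)


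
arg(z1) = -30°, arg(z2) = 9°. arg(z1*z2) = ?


arg(z1*z2) = -30° + 9° = -21°
Normalized to (-180°, 180°]: -21°

-21°


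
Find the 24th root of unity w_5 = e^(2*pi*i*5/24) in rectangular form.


Angle = 360*5/24 = 75°
a = cos(75°) = 0.2588
b = sin(75°) = 0.9659

0.2588 + 0.9659i


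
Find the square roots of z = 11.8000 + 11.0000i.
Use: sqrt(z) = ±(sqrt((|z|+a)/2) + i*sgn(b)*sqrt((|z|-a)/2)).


|z| = sqrt(139.24+121) = 16.1320
sqrt((|z|+a)/2) = sqrt((16.1320+11.8)/2) = sqrt(13.9660) = 3.7371
sqrt((|z|-a)/2) = sqrt((16.1320-11.8)/2) = sqrt(2.1660) = 1.4717

±(3.7371 + 1.4717i) i.e. 3.7371 + 1.4717i and -3.7371 - 1.4717i


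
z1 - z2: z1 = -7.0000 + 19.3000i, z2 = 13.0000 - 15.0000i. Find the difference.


Real: -7 - 13 = -20
Imag: 19.3 + 15 = 34.3

-20.0000 + 34.3000i


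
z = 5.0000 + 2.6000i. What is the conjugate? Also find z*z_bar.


z_bar = 5.0000 - 2.6000i
z*z_bar = 5^2 + 2.6^2 = 25 + 6.76 = 31.76

z_bar = 5.0000 - 2.6000i, z*z_bar = 31.76


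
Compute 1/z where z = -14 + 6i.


|z|^2 = 196+36 = 232
1/z = (-14 - 6i)/232

1/z = -0.0603 - 0.0259i


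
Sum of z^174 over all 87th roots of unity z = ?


The roots are w_k = w^k with w = e^(2*pi*i/87), and (w^k)^174 = (w^174)^k.
So S = 1 + u + u^2 + ... + u^(86) with u = w^174.
174 = 2*87 + 0, so 174 is a multiple of 87 and u = (w^87)^2 = 1.
Every one of the 87 terms equals 1: S = 87

S = 87


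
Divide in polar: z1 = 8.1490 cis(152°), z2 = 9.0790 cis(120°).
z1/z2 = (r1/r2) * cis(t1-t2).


r = 8.1490 / 9.0790 = 0.8976
theta = 152° - 120° = 32° = 32° (mod 360)

0.8976 cis(32°)


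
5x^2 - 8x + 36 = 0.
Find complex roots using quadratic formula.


disc = (-8)^2 - 4*5*36 = 64 - 720 = -656
sqrt(|disc|) = sqrt(656) = 25.6125
Real part = 8/(2*5) = 0.8000
Imag part = 25.6125/(2*5) = 2.5612

0.8000 ± 2.5612i


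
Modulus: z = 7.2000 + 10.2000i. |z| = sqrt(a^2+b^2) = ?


|z| = sqrt(7.2^2 + 10.2^2) = sqrt(51.84 + 104.04) = sqrt(155.88) = 12.4852

|z| = 12.4852


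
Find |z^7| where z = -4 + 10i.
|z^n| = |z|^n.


|z| = sqrt(16+100) = sqrt(116) = 10.7703
|z^7| = |z|^7 = (sqrt(116))^7 = 116^3 * sqrt(116) = 1560896*sqrt(116)

|z^7| = 1560896*sqrt(116) ≈ 16811364.4136


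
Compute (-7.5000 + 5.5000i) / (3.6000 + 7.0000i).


Conjugate of z2 = 3.6000 - 7.0000i
Numerator: (-7.5000 + 5.5000i)(3.6000 - 7.0000i) = 11.5000 + 72.3000i
Denominator: 3.6^2 + 7^2 = 61.96
Result = (11.5000 + 72.3000i)/61.96

0.1856 + 1.1669i


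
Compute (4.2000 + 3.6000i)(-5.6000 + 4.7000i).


Real = 4.2*(-5.6) - 3.6*4.7 = -23.52 - 16.92 = -40.44
Imag = 4.2*4.7 - (5.6)*3.6 = 19.74 - (20.16) = -0.42

-40.4400 - 0.4200i


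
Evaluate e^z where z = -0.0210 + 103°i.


e^-0.0210 = 0.9792
cos(103°) = -0.225
sin(103°) = 0.9744
Real = 0.9792*(-0.225) = -0.2203
Imag = 0.9792*0.9744 = 0.9541

-0.2203 + 0.9541i


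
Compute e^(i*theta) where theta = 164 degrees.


cos(164°) = -0.9613
sin(164°) = 0.2756

e^(i*164°) = -0.9613 + 0.2756i


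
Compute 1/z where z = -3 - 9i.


|z|^2 = 9+81 = 90
1/z = (-3 + 9i)/90

1/z = -0.0333 + 0.1000i


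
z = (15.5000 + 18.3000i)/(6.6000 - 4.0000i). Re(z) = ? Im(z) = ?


Multiply by conjugate: (15.5000 + 18.3000i)(6.6000 + 4.0000i) / (6.6^2 + (-4)^2)
Numerator real = 15.5*6.6 + 18.3*(-4) = 29.1
Numerator imag = 18.3*6.6 - 15.5*(-4) = 182.78
Denominator = 59.56
Re(z) = 29.1/59.56 = 0.4886
Im(z) = 182.78/59.56 = 3.0688

Re(z) = 0.4886, Im(z) = 3.0688


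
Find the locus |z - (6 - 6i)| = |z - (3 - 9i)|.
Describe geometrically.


Equal distances means the locus is the perpendicular bisector of z1 and z2.
Midpoint = ((6+3)/2, (-6+(-9))/2) = (4.5000, -7.5000)

Perpendicular bisector through (4.5000, -7.5000)


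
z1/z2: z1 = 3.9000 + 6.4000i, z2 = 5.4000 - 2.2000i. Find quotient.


Conjugate of z2 = 5.4000 + 2.2000i
Numerator: (3.9000 + 6.4000i)(5.4000 + 2.2000i) = 6.9800 + 43.1400i
Denominator: 5.4^2 + (-2.2)^2 = 34
Result = (6.9800 + 43.1400i)/34

0.2053 + 1.2688i


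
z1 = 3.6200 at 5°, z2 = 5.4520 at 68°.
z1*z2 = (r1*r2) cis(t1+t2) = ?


r = 3.6200 * 5.4520 = 19.7362
theta = 5° + 68° = 73° = 73° (mod 360)

19.7362 cis(73°)


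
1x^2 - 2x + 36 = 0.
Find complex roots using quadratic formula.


disc = (-2)^2 - 4*1*36 = 4 - 144 = -140
sqrt(|disc|) = sqrt(140) = 11.8322
Real part = 2/(2*1) = 1.0000
Imag part = 11.8322/(2*1) = 5.9161

1.0000 ± 5.9161i


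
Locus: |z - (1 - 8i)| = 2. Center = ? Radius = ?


|z - z0| = r is a circle with center z0 and radius r.
Center = (1, -8), radius = 2

Circle with center (1, -8) and radius 2


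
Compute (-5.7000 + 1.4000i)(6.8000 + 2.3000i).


Real = -5.7*6.8 - 1.4*2.3 = -38.76 - 3.22 = -41.98
Imag = -5.7*2.3 + 6.8*1.4 = -13.11 + 9.52 = -3.59

-41.9800 - 3.5900i


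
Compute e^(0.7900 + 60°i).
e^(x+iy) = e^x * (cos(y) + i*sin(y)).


e^0.7900 = 2.2034
cos(60°) = 0.5
sin(60°) = 0.86603
Real = 2.2034*0.5 = 1.1017
Imag = 2.2034*0.86603 = 1.9082

1.1017 + 1.9082i


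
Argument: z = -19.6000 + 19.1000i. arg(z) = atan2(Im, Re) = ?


Re = -19.6, Im = 19.1
arg = atan2(19.1, -19.6) = 135.7402 degrees

arg(z) = 135.7402 degrees


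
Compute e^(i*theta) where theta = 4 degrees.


cos(4°) = 0.9976
sin(4°) = 0.0698

e^(i*4°) = 0.9976 + 0.0698i


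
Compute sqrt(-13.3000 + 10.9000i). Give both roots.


|z| = sqrt(176.89+118.81) = 17.1959
sqrt((|z|+a)/2) = sqrt((17.1959+(-13.3))/2) = sqrt(1.9480) = 1.3957
sqrt((|z|-a)/2) = sqrt((17.1959-(-13.3))/2) = sqrt(15.2480) = 3.9049

±(1.3957 + 3.9049i) i.e. 1.3957 + 3.9049i and -1.3957 - 3.9049i


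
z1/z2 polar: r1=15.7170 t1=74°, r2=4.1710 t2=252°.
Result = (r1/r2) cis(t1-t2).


r = 15.7170 / 4.1710 = 3.7682
theta = 74° - 252° = -178° = 182° (mod 360)

3.7682 cis(182°)


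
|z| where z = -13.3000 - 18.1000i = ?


|z| = sqrt((-13.3)^2 + (-18.1)^2) = sqrt(176.89 + 327.61) = sqrt(504.5) = 22.4611

|z| = 22.4611


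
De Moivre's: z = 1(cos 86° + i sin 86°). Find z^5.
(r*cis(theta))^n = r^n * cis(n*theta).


r^5 = 1^5 = 1
n*theta = 5*86° = 430° = 70° (mod 360)
a = 1*cos(70°) = 0.3420
b = 1*sin(70°) = 0.9397

1 cis(70°) = 0.3420 + 0.9397i


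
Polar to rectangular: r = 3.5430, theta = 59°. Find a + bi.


a = 3.5430*cos(59°) = 3.5430*0.51504 = 1.8248
b = 3.5430*sin(59°) = 3.5430*0.857167 = 3.0369

1.8248 + 3.0369i


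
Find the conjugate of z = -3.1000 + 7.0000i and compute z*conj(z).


z_bar = -3.1000 - 7.0000i
z*z_bar = (-3.1)^2 + 7^2 = 9.61 + 49 = 58.61

z_bar = -3.1000 - 7.0000i, z*z_bar = 58.61


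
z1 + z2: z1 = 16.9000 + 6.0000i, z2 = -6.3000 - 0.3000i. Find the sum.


Real: 16.9 - 6.3 = 10.6
Imag: 6 - 0.3 = 5.7

10.6000 + 5.7000i


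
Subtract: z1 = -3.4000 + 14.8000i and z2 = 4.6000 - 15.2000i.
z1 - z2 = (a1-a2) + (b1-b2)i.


Real: -3.4 - 4.6 = -8
Imag: 14.8 + 15.2 = 30

-8.0000 + 30.0000i


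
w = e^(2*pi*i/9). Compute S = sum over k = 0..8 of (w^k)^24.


The roots are w_k = w^k with w = e^(2*pi*i/9), and (w^k)^24 = (w^24)^k.
So S = 1 + u + u^2 + ... + u^(8) with u = w^24.
24 = 2*9 + 6, so 24 is not a multiple of 9: u = (w^9)^2 * w^6 = w^6 ≠ 1 (w is a primitive 9th root), while u^9 = (w^9)^24 = 1.
Geometric series: S = (1 - u^9)/(1 - u) = (1 - 1)/(1 - u) = 0

S = 0


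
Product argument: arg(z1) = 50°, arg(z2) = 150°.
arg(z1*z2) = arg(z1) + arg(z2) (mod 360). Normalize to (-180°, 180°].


arg(z1*z2) = 50° + 150° = 200°
Normalized to (-180°, 180°]: -160°

-160°


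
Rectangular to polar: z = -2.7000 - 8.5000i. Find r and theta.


r = sqrt(7.29+72.25) = sqrt(79.54) = 8.9185
theta = atan2(-8.5, -2.7) = -107.6223 degrees

r = 8.9185, theta = -107.6223 degrees


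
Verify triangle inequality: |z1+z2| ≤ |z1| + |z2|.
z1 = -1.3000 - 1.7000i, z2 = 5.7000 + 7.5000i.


|z1| = sqrt((-1.3)^2 + (-1.7)^2) = sqrt(4.58) = 2.1401
|z2| = sqrt(5.7^2 + 7.5^2) = sqrt(88.74) = 9.4202
z1+z2 = 4.4000 + 5.8000i
|z1+z2| = sqrt(53) = 7.2801
|z1|+|z2| = 2.1401 + 9.4202 = 11.5603

|z1+z2| = 7.2801 ≤ |z1|+|z2| = 11.5603 (verified)


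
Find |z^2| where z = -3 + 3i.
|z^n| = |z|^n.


|z| = sqrt(9+9) = sqrt(18) = 4.2426
|z^2| = |z|^2 = (sqrt(18))^2 = 18

|z^2| = 18


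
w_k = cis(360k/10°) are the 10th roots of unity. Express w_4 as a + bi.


Angle = 360*4/10 = 144°
a = cos(144°) = -0.8090
b = sin(144°) = 0.5878

-0.8090 + 0.5878i


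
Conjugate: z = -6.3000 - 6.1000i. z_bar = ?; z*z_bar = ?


z_bar = -6.3000 + 6.1000i
z*z_bar = (-6.3)^2 + (-6.1)^2 = 39.69 + 37.21 = 76.9

z_bar = -6.3000 + 6.1000i, z*z_bar = 76.9


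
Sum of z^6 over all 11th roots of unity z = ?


The roots are w_k = w^k with w = e^(2*pi*i/11), and (w^k)^6 = (w^6)^k.
So S = 1 + u + u^2 + ... + u^(10) with u = w^6.
6 = 0*11 + 6, so 6 is not a multiple of 11: u = w^6 ≠ 1 (w is a primitive 11th root), while u^11 = (w^11)^6 = 1.
Geometric series: S = (1 - u^11)/(1 - u) = (1 - 1)/(1 - u) = 0

S = 0


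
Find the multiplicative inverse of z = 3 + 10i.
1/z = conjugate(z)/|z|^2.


|z|^2 = 9+100 = 109
1/z = (3 - 10i)/109

1/z = 0.0275 - 0.0917i


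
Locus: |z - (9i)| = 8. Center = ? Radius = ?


|z - z0| = r is a circle with center z0 and radius r.
Center = (0, 9), radius = 8

Circle with center (0, 9) and radius 8


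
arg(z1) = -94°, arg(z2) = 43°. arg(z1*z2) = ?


arg(z1*z2) = -94° + 43° = -51°
Normalized to (-180°, 180°]: -51°

-51°


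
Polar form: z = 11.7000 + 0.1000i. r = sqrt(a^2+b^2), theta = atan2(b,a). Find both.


r = sqrt(136.89+0.01) = sqrt(136.9) = 11.7004
theta = atan2(0.1, 11.7) = 0.4897 degrees

r = 11.7004, theta = 0.4897 degrees


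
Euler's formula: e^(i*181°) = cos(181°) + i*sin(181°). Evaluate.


cos(181°) = -0.9998
sin(181°) = -0.0175

e^(i*181°) = -0.9998 - 0.0175i


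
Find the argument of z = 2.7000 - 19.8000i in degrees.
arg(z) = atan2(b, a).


Re = 2.7, Im = -19.8
arg = atan2(-19.8, 2.7) = -82.2348 degrees

arg(z) = -82.2348 degrees


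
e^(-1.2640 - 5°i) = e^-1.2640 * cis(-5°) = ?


e^-1.2640 = 0.2825
cos(-5°) = 0.9962
sin(-5°) = -0.0872
Real = 0.2825*0.9962 = 0.2814
Imag = 0.2825*(-0.0872) = -0.0246

0.2814 - 0.0246i


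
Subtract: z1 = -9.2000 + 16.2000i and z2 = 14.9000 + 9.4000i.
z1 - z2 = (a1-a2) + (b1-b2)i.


Real: -9.2 - 14.9 = -24.1
Imag: 16.2 - 9.4 = 6.8

-24.1000 + 6.8000i


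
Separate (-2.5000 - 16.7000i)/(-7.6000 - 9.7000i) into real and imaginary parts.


Multiply by conjugate: (-2.5000 - 16.7000i)(-7.6000 + 9.7000i) / ((-7.6)^2 + (-9.7)^2)
Numerator real = -2.5*(-7.6) - (16.7)*(-9.7) = 180.99
Numerator imag = -16.7*(-7.6) - (-2.5)*(-9.7) = 102.67
Denominator = 151.85
Re(z) = 180.99/151.85 = 1.1919
Im(z) = 102.67/151.85 = 0.6761

Re(z) = 1.1919, Im(z) = 0.6761


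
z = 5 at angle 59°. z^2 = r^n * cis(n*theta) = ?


r^2 = 5^2 = 25
n*theta = 2*59° = 118° = 118° (mod 360)
a = 25*cos(118°) = -11.7368
b = 25*sin(118°) = 22.0737

25 cis(118°) = -11.7368 + 22.0737i


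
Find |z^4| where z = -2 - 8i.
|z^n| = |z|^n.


|z| = sqrt(4+64) = sqrt(68) = 8.2462
|z^4| = |z|^4 = (sqrt(68))^4 = 68^2 = 4624

|z^4| = 4624


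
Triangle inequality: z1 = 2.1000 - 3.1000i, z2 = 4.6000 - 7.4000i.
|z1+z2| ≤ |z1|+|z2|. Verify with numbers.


|z1| = sqrt(2.1^2 + (-3.1)^2) = sqrt(14.02) = 3.7443
|z2| = sqrt(4.6^2 + (-7.4)^2) = sqrt(75.92) = 8.7132
z1+z2 = 6.7000 - 10.5000i
|z1+z2| = sqrt(155.14) = 12.4555
|z1|+|z2| = 3.7443 + 8.7132 = 12.4575

|z1+z2| = 12.4555 ≤ |z1|+|z2| = 12.4575 (verified)


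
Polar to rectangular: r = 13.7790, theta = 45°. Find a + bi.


a = 13.7790*cos(45°) = 13.7790*0.707107 = 9.7432
b = 13.7790*sin(45°) = 13.7790*0.707107 = 9.7432

9.7432 + 9.7432i


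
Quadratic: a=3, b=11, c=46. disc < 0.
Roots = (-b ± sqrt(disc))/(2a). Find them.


disc = 11^2 - 4*3*46 = 121 - 552 = -431
sqrt(|disc|) = sqrt(431) = 20.7605
Real part = -11/(2*3) = -1.8333
Imag part = 20.7605/(2*3) = 3.4601

-1.8333 ± 3.4601i


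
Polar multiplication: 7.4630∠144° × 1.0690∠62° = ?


r = 7.4630 * 1.0690 = 7.9779
theta = 144° + 62° = 206° = 206° (mod 360)

7.9779 cis(206°)


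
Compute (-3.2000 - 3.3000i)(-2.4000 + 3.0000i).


Real = -3.2*(-2.4) - (-3.3)*3 = 7.68 - (-9.9) = 17.58
Imag = -3.2*3 - (2.4)*(-3.3) = -9.6 + 7.92 = -1.68

17.5800 - 1.6800i


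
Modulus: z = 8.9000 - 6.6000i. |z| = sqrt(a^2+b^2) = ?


|z| = sqrt(8.9^2 + (-6.6)^2) = sqrt(79.21 + 43.56) = sqrt(122.77) = 11.0802

|z| = 11.0802


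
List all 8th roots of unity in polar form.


The 8th roots of unity are cis(360k/8°) for k=0..7
Angle step = 360/8 = 45°
Primitive root: cis(45°)
Primitive root = 0.7071 + 0.7071i

8 roots at angles: 0°, 45°, 90°, 135°, 180°, 225°, 270°, 315°


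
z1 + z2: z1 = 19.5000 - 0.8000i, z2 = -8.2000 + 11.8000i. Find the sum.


Real: 19.5 - 8.2 = 11.3
Imag: -0.8 + 11.8 = 11

11.3000 + 11.0000i


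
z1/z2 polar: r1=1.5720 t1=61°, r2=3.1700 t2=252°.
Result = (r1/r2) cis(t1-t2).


r = 1.5720 / 3.1700 = 0.4959
theta = 61° - 252° = -191° = 169° (mod 360)

0.4959 cis(169°)


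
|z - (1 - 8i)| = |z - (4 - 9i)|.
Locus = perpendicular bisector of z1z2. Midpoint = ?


Equal distances means the locus is the perpendicular bisector of z1 and z2.
Midpoint = ((1+4)/2, (-8+(-9))/2) = (2.5000, -8.5000)

Perpendicular bisector through (2.5000, -8.5000)


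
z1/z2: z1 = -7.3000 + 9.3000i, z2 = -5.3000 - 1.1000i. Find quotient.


Conjugate of z2 = -5.3000 + 1.1000i
Numerator: (-7.3000 + 9.3000i)(-5.3000 + 1.1000i) = 28.4600 - 57.3200i
Denominator: (-5.3)^2 + (-1.1)^2 = 29.3
Result = (28.4600 - 57.3200i)/29.3

0.9713 - 1.9563i


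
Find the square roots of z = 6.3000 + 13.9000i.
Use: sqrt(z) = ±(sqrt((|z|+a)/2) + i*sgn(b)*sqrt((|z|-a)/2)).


|z| = sqrt(39.69+193.21) = 15.2611
sqrt((|z|+a)/2) = sqrt((15.2611+6.3)/2) = sqrt(10.7805) = 3.2834
sqrt((|z|-a)/2) = sqrt((15.2611-6.3)/2) = sqrt(4.4805) = 2.1167

±(3.2834 + 2.1167i) i.e. 3.2834 + 2.1167i and -3.2834 - 2.1167i


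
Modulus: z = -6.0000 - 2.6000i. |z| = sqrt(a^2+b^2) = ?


|z| = sqrt((-6)^2 + (-2.6)^2) = sqrt(36 + 6.76) = sqrt(42.76) = 6.5391

|z| = 6.5391


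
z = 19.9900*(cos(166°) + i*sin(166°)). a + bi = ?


a = 19.9900*cos(166°) = 19.9900*(-0.970296) = -19.3962
b = 19.9900*sin(166°) = 19.9900*0.24192 = 4.8360

-19.3962 + 4.8360i


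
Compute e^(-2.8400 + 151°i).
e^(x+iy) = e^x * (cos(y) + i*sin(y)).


e^-2.8400 = 0.0584
cos(151°) = -0.8746
sin(151°) = 0.4848
Real = 0.0584*(-0.8746) = -0.0511
Imag = 0.0584*0.4848 = 0.0283

-0.0511 + 0.0283i


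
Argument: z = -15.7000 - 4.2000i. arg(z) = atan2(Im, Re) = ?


Re = -15.7, Im = -4.2
arg = atan2(-4.2, -15.7) = -165.0232 degrees

arg(z) = -165.0232 degrees


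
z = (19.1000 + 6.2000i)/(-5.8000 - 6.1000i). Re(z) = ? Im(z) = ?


Multiply by conjugate: (19.1000 + 6.2000i)(-5.8000 + 6.1000i) / ((-5.8)^2 + (-6.1)^2)
Numerator real = 19.1*(-5.8) + 6.2*(-6.1) = -148.6
Numerator imag = 6.2*(-5.8) - 19.1*(-6.1) = 80.55
Denominator = 70.85
Re(z) = -148.6/70.85 = -2.0974
Im(z) = 80.55/70.85 = 1.1369

Re(z) = -2.0974, Im(z) = 1.1369


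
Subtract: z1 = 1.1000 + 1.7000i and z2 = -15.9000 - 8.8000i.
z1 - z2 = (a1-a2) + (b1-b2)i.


Real: 1.1 + 15.9 = 17
Imag: 1.7 + 8.8 = 10.5

17.0000 + 10.5000i


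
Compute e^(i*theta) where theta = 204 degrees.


cos(204°) = -0.9135
sin(204°) = -0.4067

e^(i*204°) = -0.9135 - 0.4067i


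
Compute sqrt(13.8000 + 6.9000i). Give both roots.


|z| = sqrt(190.44+47.61) = 15.4289
sqrt((|z|+a)/2) = sqrt((15.4289+13.8)/2) = sqrt(14.6144) = 3.8229
sqrt((|z|-a)/2) = sqrt((15.4289-13.8)/2) = sqrt(0.8144) = 0.9025

±(3.8229 + 0.9025i) i.e. 3.8229 + 0.9025i and -3.8229 - 0.9025i


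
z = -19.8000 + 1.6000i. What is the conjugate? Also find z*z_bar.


z_bar = -19.8000 - 1.6000i
z*z_bar = (-19.8)^2 + 1.6^2 = 392.04 + 2.56 = 394.6

z_bar = -19.8000 - 1.6000i, z*z_bar = 394.6


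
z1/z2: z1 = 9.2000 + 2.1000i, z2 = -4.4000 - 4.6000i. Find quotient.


Conjugate of z2 = -4.4000 + 4.6000i
Numerator: (9.2000 + 2.1000i)(-4.4000 + 4.6000i) = -50.1400 + 33.0800i
Denominator: (-4.4)^2 + (-4.6)^2 = 40.52
Result = (-50.1400 + 33.0800i)/40.52

-1.2374 + 0.8164i


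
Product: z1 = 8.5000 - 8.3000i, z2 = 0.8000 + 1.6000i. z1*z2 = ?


Real = 8.5*0.8 - (-8.3)*1.6 = 6.8 - (-13.28) = 20.08
Imag = 8.5*1.6 + 0.8*(-8.3) = 13.6 - (6.64) = 6.96

20.0800 + 6.9600i


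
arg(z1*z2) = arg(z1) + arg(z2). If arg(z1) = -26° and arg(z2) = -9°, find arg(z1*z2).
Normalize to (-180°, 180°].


arg(z1*z2) = -26° - 9° = -35°
Normalized to (-180°, 180°]: -35°

-35°


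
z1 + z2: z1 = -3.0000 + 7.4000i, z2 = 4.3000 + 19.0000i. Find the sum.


Real: -3 + 4.3 = 1.3
Imag: 7.4 + 19 = 26.4

1.3000 + 26.4000i


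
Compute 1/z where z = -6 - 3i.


|z|^2 = 36+9 = 45
1/z = (-6 + 3i)/45

1/z = -0.1333 + 0.0667i


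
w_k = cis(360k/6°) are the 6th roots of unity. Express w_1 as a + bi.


Angle = 360*1/6 = 60°
a = cos(60°) = 0.5000
b = sin(60°) = 0.8660

0.5000 + 0.8660i


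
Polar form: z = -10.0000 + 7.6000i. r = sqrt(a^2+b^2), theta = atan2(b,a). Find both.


r = sqrt(100+57.76) = sqrt(157.76) = 12.5603
theta = atan2(7.6, -10) = 142.7652 degrees

r = 12.5603, theta = 142.7652 degrees


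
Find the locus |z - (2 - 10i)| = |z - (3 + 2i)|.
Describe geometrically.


Equal distances means the locus is the perpendicular bisector of z1 and z2.
Midpoint = ((2+3)/2, (-10+2)/2) = (2.5000, -4.0000)

Perpendicular bisector through (2.5000, -4.0000)


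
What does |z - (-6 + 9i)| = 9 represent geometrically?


|z - z0| = r is a circle with center z0 and radius r.
Center = (-6, 9), radius = 9

Circle with center (-6, 9) and radius 9


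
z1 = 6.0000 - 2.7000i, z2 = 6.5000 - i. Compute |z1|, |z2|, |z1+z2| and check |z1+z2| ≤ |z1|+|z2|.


|z1| = sqrt(6^2 + (-2.7)^2) = sqrt(43.29) = 6.5795
|z2| = sqrt(6.5^2 + (-1)^2) = sqrt(43.25) = 6.5765
z1+z2 = 12.5000 - 3.7000i
|z1+z2| = sqrt(169.94) = 13.0361
|z1|+|z2| = 6.5795 + 6.5765 = 13.1560

|z1+z2| = 13.0361 ≤ |z1|+|z2| = 13.1560 (verified)


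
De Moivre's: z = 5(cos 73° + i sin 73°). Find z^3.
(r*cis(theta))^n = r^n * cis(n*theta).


r^3 = 5^3 = 125
n*theta = 3*73° = 219° = 219° (mod 360)
a = 125*cos(219°) = -97.1432
b = 125*sin(219°) = -78.6650

125 cis(219°) = -97.1432 - 78.6650i


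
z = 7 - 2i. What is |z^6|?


|z| = sqrt(49+4) = sqrt(53) = 7.2801
|z^6| = |z|^6 = (sqrt(53))^6 = 53^3 = 148877

|z^6| = 148877


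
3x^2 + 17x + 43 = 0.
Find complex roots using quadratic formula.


disc = 17^2 - 4*3*43 = 289 - 516 = -227
sqrt(|disc|) = sqrt(227) = 15.0665
Real part = -17/(2*3) = -2.8333
Imag part = 15.0665/(2*3) = 2.5111

-2.8333 ± 2.5111i


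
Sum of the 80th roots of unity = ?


The sum of all 80th roots of unity is 0.
Geometric series: (1 - w^80)/(1 - w) = (1-1)/(1-w) = 0 since w^80 = 1, w ≠ 1.
Alternatively: coefficient of z^79 in z^80 - 1 is 0.

0


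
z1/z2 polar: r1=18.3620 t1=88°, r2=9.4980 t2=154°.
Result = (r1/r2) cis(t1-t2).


r = 18.3620 / 9.4980 = 1.9332
theta = 88° - 154° = -66° = 294° (mod 360)

1.9332 cis(294°)


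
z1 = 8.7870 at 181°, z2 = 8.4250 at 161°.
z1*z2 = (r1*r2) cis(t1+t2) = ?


r = 8.7870 * 8.4250 = 74.0305
theta = 181° + 161° = 342° = 342° (mod 360)

74.0305 cis(342°)


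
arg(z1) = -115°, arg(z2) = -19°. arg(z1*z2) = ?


arg(z1*z2) = -115° - 19° = -134°
Normalized to (-180°, 180°]: -134°

-134°


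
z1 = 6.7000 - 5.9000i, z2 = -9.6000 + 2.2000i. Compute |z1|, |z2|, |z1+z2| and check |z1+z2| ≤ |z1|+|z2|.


|z1| = sqrt(6.7^2 + (-5.9)^2) = sqrt(79.7) = 8.9275
|z2| = sqrt((-9.6)^2 + 2.2^2) = sqrt(97) = 9.8489
z1+z2 = -2.9000 - 3.7000i
|z1+z2| = sqrt(22.1) = 4.7011
|z1|+|z2| = 8.9275 + 9.8489 = 18.7764

|z1+z2| = 4.7011 ≤ |z1|+|z2| = 18.7764 (verified)


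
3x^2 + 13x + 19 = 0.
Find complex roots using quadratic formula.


disc = 13^2 - 4*3*19 = 169 - 228 = -59
sqrt(|disc|) = sqrt(59) = 7.6811
Real part = -13/(2*3) = -2.1667
Imag part = 7.6811/(2*3) = 1.2802

-2.1667 ± 1.2802i


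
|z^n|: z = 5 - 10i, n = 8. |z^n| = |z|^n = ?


|z| = sqrt(25+100) = sqrt(125) = 11.1803
|z^8| = |z|^8 = (sqrt(125))^8 = 125^4 = 244140625

|z^8| = 244140625


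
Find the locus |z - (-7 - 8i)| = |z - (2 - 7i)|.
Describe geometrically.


Equal distances means the locus is the perpendicular bisector of z1 and z2.
Midpoint = ((-7+2)/2, (-8+(-7))/2) = (-2.5000, -7.5000)

Perpendicular bisector through (-2.5000, -7.5000)


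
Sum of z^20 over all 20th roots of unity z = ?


The roots are w_k = w^k with w = e^(2*pi*i/20), and (w^k)^20 = (w^20)^k.
So S = 1 + u + u^2 + ... + u^(19) with u = w^20.
20 = 1*20 + 0, so 20 is a multiple of 20 and u = (w^20)^1 = 1.
Every one of the 20 terms equals 1: S = 20

S = 20


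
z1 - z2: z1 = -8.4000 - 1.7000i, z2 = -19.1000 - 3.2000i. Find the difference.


Real: -8.4 + 19.1 = 10.7
Imag: -1.7 + 3.2 = 1.5

10.7000 + 1.5000i


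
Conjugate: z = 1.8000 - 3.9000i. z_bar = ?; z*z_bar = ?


z_bar = 1.8000 + 3.9000i
z*z_bar = 1.8^2 + (-3.9)^2 = 3.24 + 15.21 = 18.45

z_bar = 1.8000 + 3.9000i, z*z_bar = 18.45


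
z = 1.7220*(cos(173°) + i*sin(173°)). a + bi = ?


a = 1.7220*cos(173°) = 1.7220*(-0.99255) = -1.7092
b = 1.7220*sin(173°) = 1.7220*0.1219 = 0.2099

-1.7092 + 0.2099i


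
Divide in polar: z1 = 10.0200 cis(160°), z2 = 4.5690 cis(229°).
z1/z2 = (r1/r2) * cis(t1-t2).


r = 10.0200 / 4.5690 = 2.1930
theta = 160° - 229° = -69° = 291° (mod 360)

2.1930 cis(291°)


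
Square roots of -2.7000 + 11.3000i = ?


|z| = sqrt(7.29+127.69) = 11.6181
sqrt((|z|+a)/2) = sqrt((11.6181+(-2.7))/2) = sqrt(4.4590) = 2.1116
sqrt((|z|-a)/2) = sqrt((11.6181-(-2.7))/2) = sqrt(7.1590) = 2.6756

±(2.1116 + 2.6756i) i.e. 2.1116 + 2.6756i and -2.1116 - 2.6756i


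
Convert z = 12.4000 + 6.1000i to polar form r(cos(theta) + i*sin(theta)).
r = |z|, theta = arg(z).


r = sqrt(153.76+37.21) = sqrt(190.97) = 13.8192
theta = atan2(6.1, 12.4) = 26.1942 degrees

r = 13.8192, theta = 26.1942 degrees


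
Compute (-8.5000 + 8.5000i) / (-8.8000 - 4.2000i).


Conjugate of z2 = -8.8000 + 4.2000i
Numerator: (-8.5000 + 8.5000i)(-8.8000 + 4.2000i) = 39.1000 - 110.5000i
Denominator: (-8.8)^2 + (-4.2)^2 = 95.08
Result = (39.1000 - 110.5000i)/95.08

0.4112 - 1.1622i


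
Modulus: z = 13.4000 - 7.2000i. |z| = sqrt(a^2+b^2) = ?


|z| = sqrt(13.4^2 + (-7.2)^2) = sqrt(179.56 + 51.84) = sqrt(231.4) = 15.2118

|z| = 15.2118


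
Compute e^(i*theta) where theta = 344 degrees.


cos(344°) = 0.9613
sin(344°) = -0.2756

e^(i*344°) = 0.9613 - 0.2756i


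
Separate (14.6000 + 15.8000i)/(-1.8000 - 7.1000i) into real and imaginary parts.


Multiply by conjugate: (14.6000 + 15.8000i)(-1.8000 + 7.1000i) / ((-1.8)^2 + (-7.1)^2)
Numerator real = 14.6*(-1.8) + 15.8*(-7.1) = -138.46
Numerator imag = 15.8*(-1.8) - 14.6*(-7.1) = 75.22
Denominator = 53.65
Re(z) = -138.46/53.65 = -2.5808
Im(z) = 75.22/53.65 = 1.4021

Re(z) = -2.5808, Im(z) = 1.4021
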